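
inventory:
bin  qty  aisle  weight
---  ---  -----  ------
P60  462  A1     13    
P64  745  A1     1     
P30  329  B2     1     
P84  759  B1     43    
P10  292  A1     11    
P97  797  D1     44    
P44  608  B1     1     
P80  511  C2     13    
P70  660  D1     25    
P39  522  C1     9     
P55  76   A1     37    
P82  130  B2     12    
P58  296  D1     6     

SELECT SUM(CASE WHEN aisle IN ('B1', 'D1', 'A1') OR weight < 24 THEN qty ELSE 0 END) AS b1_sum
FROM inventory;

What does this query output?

bin=P60: ✓ → 462
bin=P64: ✓ → 745
bin=P30: ✓ → 329
bin=P84: ✓ → 759
bin=P10: ✓ → 292
bin=P97: ✓ → 797
bin=P44: ✓ → 608
bin=P80: ✓ → 511
bin=P70: ✓ → 660
bin=P39: ✓ → 522
bin=P55: ✓ → 76
bin=P82: ✓ → 130
bin=P58: ✓ → 296
b1_sum = 462 + 745 + 329 + 759 + 292 + 797 + 608 + 511 + 660 + 522 + 76 + 130 + 296 = 6187

6187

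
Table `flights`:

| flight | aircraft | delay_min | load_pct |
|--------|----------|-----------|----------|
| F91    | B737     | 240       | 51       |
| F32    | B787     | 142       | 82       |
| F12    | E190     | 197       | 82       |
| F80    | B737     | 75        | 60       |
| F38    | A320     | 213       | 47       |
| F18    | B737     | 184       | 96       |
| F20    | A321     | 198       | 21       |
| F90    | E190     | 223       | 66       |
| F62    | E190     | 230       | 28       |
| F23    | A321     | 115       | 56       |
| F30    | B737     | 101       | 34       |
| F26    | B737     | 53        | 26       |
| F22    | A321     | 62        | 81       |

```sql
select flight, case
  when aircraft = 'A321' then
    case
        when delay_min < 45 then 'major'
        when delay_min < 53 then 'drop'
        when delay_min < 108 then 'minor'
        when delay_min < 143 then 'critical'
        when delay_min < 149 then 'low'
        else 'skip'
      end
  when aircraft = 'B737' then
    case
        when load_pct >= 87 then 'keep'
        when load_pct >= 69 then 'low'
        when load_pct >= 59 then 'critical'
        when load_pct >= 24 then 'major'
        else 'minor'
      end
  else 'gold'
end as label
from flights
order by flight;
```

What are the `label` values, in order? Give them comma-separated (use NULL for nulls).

gold, keep, skip, minor, critical, major, major, gold, gold, gold, critical, gold, major

flight=F12: aircraft='E190' → outer ELSE → gold
flight=F18: aircraft='B737' → inner[load_pct >= 87] → keep
flight=F20: aircraft='A321' → inner[ELSE] → skip
flight=F22: aircraft='A321' → inner[delay_min < 108] → minor
flight=F23: aircraft='A321' → inner[delay_min < 143] → critical
flight=F26: aircraft='B737' → inner[load_pct >= 24] → major
flight=F30: aircraft='B737' → inner[load_pct >= 24] → major
flight=F32: aircraft='B787' → outer ELSE → gold
flight=F38: aircraft='A320' → outer ELSE → gold
flight=F62: aircraft='E190' → outer ELSE → gold
flight=F80: aircraft='B737' → inner[load_pct >= 59] → critical
flight=F90: aircraft='E190' → outer ELSE → gold
flight=F91: aircraft='B737' → inner[load_pct >= 24] → major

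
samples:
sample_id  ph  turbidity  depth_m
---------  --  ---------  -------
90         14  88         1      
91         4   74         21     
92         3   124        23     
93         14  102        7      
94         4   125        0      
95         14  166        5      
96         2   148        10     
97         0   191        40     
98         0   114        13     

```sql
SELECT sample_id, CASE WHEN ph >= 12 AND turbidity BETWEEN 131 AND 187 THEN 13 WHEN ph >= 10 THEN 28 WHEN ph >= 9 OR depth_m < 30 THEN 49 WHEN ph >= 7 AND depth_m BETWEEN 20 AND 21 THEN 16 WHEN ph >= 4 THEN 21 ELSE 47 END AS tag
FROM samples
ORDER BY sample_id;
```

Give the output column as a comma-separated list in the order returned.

28, 49, 49, 28, 49, 13, 49, 47, 49

sample_id=90: ph >= 10 → 28
sample_id=91: ph >= 9 OR depth_m < 30 → 49
sample_id=92: ph >= 9 OR depth_m < 30 → 49
sample_id=93: ph >= 10 → 28
sample_id=94: ph >= 9 OR depth_m < 30 → 49
sample_id=95: ph >= 12 AND turbidity BETWEEN 131 AND 187 → 13
sample_id=96: ph >= 9 OR depth_m < 30 → 49
sample_id=97: ELSE → 47
sample_id=98: ph >= 9 OR depth_m < 30 → 49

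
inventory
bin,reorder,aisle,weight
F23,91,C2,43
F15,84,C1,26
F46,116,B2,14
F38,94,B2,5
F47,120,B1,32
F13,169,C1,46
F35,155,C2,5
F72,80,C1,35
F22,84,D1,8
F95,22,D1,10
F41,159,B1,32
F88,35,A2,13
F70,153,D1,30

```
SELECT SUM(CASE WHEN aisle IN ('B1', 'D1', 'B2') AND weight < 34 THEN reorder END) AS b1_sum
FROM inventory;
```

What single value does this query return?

bin=F23: ✗
bin=F15: ✗
bin=F46: ✓ → 116
bin=F38: ✓ → 94
bin=F47: ✓ → 120
bin=F13: ✗
bin=F35: ✗
bin=F72: ✗
bin=F22: ✓ → 84
bin=F95: ✓ → 22
bin=F41: ✓ → 159
bin=F88: ✗
bin=F70: ✓ → 153
b1_sum = 116 + 94 + 120 + 84 + 22 + 159 + 153 = 748

748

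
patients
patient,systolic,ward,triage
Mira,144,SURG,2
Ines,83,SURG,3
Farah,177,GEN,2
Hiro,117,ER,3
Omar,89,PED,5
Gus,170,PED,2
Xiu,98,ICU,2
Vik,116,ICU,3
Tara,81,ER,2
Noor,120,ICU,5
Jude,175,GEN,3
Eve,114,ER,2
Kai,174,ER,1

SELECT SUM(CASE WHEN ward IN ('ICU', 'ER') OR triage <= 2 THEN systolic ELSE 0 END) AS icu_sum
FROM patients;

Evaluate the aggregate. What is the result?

patient=Mira: ✓ → 144
patient=Ines: ✗
patient=Farah: ✓ → 177
patient=Hiro: ✓ → 117
patient=Omar: ✗
patient=Gus: ✓ → 170
patient=Xiu: ✓ → 98
patient=Vik: ✓ → 116
patient=Tara: ✓ → 81
patient=Noor: ✓ → 120
patient=Jude: ✗
patient=Eve: ✓ → 114
patient=Kai: ✓ → 174
icu_sum = 144 + 177 + 117 + 170 + 98 + 116 + 81 + 120 + 114 + 174 = 1311

1311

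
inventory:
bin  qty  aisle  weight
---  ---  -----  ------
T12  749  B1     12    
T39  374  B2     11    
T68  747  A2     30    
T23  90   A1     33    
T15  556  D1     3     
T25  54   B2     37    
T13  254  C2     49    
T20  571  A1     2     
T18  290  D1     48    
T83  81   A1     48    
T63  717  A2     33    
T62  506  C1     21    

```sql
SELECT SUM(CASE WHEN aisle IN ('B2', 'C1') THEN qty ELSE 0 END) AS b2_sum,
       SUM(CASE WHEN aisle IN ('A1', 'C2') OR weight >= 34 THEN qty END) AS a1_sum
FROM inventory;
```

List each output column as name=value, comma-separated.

b2_sum=934, a1_sum=1340

[b2_sum: aisle IN ('B2', 'C1')]
bin=T12: ✗
bin=T39: ✓ → 374
bin=T68: ✗
bin=T23: ✗
bin=T15: ✗
bin=T25: ✓ → 54
bin=T13: ✗
bin=T20: ✗
bin=T18: ✗
bin=T83: ✗
bin=T63: ✗
bin=T62: ✓ → 506
b2_sum = 374 + 54 + 506 = 934
—
[a1_sum: aisle IN ('A1', 'C2') OR weight >= 34]
bin=T12: ✗
bin=T39: ✗
bin=T68: ✗
bin=T23: ✓ → 90
bin=T15: ✗
bin=T25: ✓ → 54
bin=T13: ✓ → 254
bin=T20: ✓ → 571
bin=T18: ✓ → 290
bin=T83: ✓ → 81
bin=T63: ✗
bin=T62: ✗
a1_sum = 90 + 54 + 254 + 571 + 290 + 81 = 1340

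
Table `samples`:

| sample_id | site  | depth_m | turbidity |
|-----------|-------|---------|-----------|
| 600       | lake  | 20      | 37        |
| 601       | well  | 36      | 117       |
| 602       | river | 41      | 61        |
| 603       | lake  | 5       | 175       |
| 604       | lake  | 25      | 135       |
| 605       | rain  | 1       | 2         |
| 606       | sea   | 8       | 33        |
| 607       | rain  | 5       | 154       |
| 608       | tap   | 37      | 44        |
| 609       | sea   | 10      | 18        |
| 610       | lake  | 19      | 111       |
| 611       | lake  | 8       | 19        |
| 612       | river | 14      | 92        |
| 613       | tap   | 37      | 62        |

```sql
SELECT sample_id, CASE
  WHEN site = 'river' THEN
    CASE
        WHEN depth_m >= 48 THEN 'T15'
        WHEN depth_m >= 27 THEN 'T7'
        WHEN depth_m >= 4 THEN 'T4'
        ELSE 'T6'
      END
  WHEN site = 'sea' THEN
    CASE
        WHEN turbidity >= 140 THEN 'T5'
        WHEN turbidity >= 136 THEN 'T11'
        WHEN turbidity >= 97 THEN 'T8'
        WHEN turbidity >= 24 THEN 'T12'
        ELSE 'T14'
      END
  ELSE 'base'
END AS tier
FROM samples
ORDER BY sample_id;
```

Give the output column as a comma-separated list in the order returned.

sample_id=600: site='lake' → outer ELSE → base
sample_id=601: site='well' → outer ELSE → base
sample_id=602: site='river' → inner[depth_m >= 27] → T7
sample_id=603: site='lake' → outer ELSE → base
sample_id=604: site='lake' → outer ELSE → base
sample_id=605: site='rain' → outer ELSE → base
sample_id=606: site='sea' → inner[turbidity >= 24] → T12
sample_id=607: site='rain' → outer ELSE → base
sample_id=608: site='tap' → outer ELSE → base
sample_id=609: site='sea' → inner[ELSE] → T14
sample_id=610: site='lake' → outer ELSE → base
sample_id=611: site='lake' → outer ELSE → base
sample_id=612: site='river' → inner[depth_m >= 4] → T4
sample_id=613: site='tap' → outer ELSE → base

base, base, T7, base, base, base, T12, base, base, T14, base, base, T4, base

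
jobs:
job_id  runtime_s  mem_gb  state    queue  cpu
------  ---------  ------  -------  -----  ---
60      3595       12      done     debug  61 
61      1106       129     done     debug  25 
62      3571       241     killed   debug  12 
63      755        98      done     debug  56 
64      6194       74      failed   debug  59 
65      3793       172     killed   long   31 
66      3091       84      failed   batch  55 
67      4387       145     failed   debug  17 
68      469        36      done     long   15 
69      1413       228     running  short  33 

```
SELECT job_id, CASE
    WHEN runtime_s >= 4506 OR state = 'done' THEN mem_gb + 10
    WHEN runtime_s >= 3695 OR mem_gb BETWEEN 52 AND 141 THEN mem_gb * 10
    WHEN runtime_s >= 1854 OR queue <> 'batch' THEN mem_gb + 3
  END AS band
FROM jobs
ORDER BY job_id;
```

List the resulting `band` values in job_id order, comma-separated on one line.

job_id=60: runtime_s >= 4506 OR state = 'done' → 22
job_id=61: runtime_s >= 4506 OR state = 'done' → 139
job_id=62: runtime_s >= 1854 OR queue <> 'batch' → 244
job_id=63: runtime_s >= 4506 OR state = 'done' → 108
job_id=64: runtime_s >= 4506 OR state = 'done' → 84
job_id=65: runtime_s >= 3695 OR mem_gb BETWEEN 52 AND 141 → 1720
job_id=66: runtime_s >= 3695 OR mem_gb BETWEEN 52 AND 141 → 840
job_id=67: runtime_s >= 3695 OR mem_gb BETWEEN 52 AND 141 → 1450
job_id=68: runtime_s >= 4506 OR state = 'done' → 46
job_id=69: runtime_s >= 1854 OR queue <> 'batch' → 231

22, 139, 244, 108, 84, 1720, 840, 1450, 46, 231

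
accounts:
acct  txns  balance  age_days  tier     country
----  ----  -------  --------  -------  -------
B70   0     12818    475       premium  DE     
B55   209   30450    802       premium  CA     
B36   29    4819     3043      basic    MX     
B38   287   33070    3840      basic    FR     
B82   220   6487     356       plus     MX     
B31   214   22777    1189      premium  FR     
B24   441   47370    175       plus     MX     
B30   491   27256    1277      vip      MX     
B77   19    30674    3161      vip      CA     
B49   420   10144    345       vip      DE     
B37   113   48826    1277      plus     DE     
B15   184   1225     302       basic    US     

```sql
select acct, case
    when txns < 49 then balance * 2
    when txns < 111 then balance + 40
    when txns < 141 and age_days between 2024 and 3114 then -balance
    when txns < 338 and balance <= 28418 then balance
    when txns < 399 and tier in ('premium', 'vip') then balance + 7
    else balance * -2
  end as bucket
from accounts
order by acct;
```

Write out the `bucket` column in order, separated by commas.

1225, -94740, -54512, 22777, 9638, -97652, -66140, -20288, 30457, 25636, 61348, 6487

acct=B15: txns < 338 and balance <= 28418 → 1225
acct=B24: ELSE → -94740
acct=B30: ELSE → -54512
acct=B31: txns < 338 and balance <= 28418 → 22777
acct=B36: txns < 49 → 9638
acct=B37: ELSE → -97652
acct=B38: ELSE → -66140
acct=B49: ELSE → -20288
acct=B55: txns < 399 and tier in ('premium', 'vip') → 30457
acct=B70: txns < 49 → 25636
acct=B77: txns < 49 → 61348
acct=B82: txns < 338 and balance <= 28418 → 6487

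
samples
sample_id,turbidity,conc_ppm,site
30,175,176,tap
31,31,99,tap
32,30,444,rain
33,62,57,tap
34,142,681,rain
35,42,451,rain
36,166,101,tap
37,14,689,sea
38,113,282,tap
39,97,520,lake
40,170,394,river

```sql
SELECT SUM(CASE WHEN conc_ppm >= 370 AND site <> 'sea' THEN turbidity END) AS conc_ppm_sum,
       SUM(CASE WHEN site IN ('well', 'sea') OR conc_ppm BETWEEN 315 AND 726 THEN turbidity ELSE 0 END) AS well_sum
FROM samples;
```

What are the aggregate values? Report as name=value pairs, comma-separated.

conc_ppm_sum=481, well_sum=495

[conc_ppm_sum: conc_ppm >= 370 AND site <> 'sea']
sample_id=30: ✗
sample_id=31: ✗
sample_id=32: ✓ → 30
sample_id=33: ✗
sample_id=34: ✓ → 142
sample_id=35: ✓ → 42
sample_id=36: ✗
sample_id=37: ✗
sample_id=38: ✗
sample_id=39: ✓ → 97
sample_id=40: ✓ → 170
conc_ppm_sum = 30 + 142 + 42 + 97 + 170 = 481
—
[well_sum: site IN ('well', 'sea') OR conc_ppm BETWEEN 315 AND 726]
sample_id=30: ✗
sample_id=31: ✗
sample_id=32: ✓ → 30
sample_id=33: ✗
sample_id=34: ✓ → 142
sample_id=35: ✓ → 42
sample_id=36: ✗
sample_id=37: ✓ → 14
sample_id=38: ✗
sample_id=39: ✓ → 97
sample_id=40: ✓ → 170
well_sum = 30 + 142 + 42 + 14 + 97 + 170 = 495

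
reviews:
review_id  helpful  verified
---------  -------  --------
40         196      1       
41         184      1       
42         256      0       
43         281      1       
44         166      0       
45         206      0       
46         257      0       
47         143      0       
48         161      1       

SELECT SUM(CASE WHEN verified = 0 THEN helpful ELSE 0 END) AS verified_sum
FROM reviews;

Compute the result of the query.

review_id=40: ✗
review_id=41: ✗
review_id=42: ✓ → 256
review_id=43: ✗
review_id=44: ✓ → 166
review_id=45: ✓ → 206
review_id=46: ✓ → 257
review_id=47: ✓ → 143
review_id=48: ✗
verified_sum = 256 + 166 + 206 + 257 + 143 = 1028

1028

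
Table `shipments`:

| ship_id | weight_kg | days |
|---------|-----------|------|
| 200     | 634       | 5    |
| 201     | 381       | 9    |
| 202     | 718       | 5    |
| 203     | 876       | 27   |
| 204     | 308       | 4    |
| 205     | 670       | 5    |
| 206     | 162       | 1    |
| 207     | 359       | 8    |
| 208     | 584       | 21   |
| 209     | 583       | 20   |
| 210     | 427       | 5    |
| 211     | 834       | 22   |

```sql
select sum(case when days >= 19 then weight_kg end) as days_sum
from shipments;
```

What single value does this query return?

2877

ship_id=200: ✗
ship_id=201: ✗
ship_id=202: ✗
ship_id=203: ✓ → 876
ship_id=204: ✗
ship_id=205: ✗
ship_id=206: ✗
ship_id=207: ✗
ship_id=208: ✓ → 584
ship_id=209: ✓ → 583
ship_id=210: ✗
ship_id=211: ✓ → 834
days_sum = 876 + 584 + 583 + 834 = 2877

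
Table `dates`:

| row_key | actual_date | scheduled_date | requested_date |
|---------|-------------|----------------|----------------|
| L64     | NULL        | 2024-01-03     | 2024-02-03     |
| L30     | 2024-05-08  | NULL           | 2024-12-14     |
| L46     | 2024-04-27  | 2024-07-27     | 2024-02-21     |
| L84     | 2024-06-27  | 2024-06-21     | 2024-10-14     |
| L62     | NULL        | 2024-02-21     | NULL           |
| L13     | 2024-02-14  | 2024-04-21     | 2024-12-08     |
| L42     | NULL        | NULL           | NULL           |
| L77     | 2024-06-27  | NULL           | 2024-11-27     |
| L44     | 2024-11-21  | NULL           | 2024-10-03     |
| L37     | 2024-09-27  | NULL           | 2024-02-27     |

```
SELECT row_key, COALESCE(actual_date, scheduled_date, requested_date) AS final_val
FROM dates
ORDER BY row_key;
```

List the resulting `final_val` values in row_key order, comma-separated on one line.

row_key=L13: actual_date=2024-02-14 → 2024-02-14
row_key=L30: actual_date=2024-05-08 → 2024-05-08
row_key=L37: actual_date=2024-09-27 → 2024-09-27
row_key=L42: actual_date=NULL, scheduled_date=NULL, requested_date=NULL (all NULL) → NULL
row_key=L44: actual_date=2024-11-21 → 2024-11-21
row_key=L46: actual_date=2024-04-27 → 2024-04-27
row_key=L62: actual_date=NULL, scheduled_date=2024-02-21 → 2024-02-21
row_key=L64: actual_date=NULL, scheduled_date=2024-01-03 → 2024-01-03
row_key=L77: actual_date=2024-06-27 → 2024-06-27
row_key=L84: actual_date=2024-06-27 → 2024-06-27

2024-02-14, 2024-05-08, 2024-09-27, NULL, 2024-11-21, 2024-04-27, 2024-02-21, 2024-01-03, 2024-06-27, 2024-06-27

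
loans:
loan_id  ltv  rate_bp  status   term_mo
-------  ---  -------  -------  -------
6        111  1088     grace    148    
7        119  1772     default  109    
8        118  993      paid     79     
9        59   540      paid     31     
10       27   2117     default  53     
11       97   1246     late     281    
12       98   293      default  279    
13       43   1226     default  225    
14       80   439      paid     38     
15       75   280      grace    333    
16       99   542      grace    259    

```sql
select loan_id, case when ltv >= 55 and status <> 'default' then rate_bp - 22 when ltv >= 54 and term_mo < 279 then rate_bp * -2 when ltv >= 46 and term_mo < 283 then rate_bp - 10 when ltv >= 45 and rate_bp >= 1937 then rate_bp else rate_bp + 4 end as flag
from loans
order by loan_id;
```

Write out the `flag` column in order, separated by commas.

loan_id=6: ltv >= 55 and status <> 'default' → 1066
loan_id=7: ltv >= 54 and term_mo < 279 → -3544
loan_id=8: ltv >= 55 and status <> 'default' → 971
loan_id=9: ltv >= 55 and status <> 'default' → 518
loan_id=10: ELSE → 2121
loan_id=11: ltv >= 55 and status <> 'default' → 1224
loan_id=12: ltv >= 46 and term_mo < 283 → 283
loan_id=13: ELSE → 1230
loan_id=14: ltv >= 55 and status <> 'default' → 417
loan_id=15: ltv >= 55 and status <> 'default' → 258
loan_id=16: ltv >= 55 and status <> 'default' → 520

1066, -3544, 971, 518, 2121, 1224, 283, 1230, 417, 258, 520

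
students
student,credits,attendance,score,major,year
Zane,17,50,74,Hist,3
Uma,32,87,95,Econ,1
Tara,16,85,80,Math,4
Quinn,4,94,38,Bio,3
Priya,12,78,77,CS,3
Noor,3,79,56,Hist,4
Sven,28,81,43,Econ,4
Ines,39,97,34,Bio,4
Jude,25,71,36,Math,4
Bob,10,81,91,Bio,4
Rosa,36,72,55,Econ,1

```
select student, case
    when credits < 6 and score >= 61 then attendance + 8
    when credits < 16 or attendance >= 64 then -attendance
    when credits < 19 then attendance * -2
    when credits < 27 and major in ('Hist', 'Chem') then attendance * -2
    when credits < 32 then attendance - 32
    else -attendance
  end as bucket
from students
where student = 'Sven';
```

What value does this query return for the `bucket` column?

student = Sven: credits=28, attendance=81, score=43, major=Econ, year=4.
credits < 6 and score >= 61 → false
credits < 16 or attendance >= 64 → true → -81

-81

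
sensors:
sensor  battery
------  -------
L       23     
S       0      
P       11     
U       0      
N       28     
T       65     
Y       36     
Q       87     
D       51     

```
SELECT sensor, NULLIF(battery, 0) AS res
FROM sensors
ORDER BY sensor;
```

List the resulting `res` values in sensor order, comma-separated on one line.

sensor=D: battery=51 vs 0: differ → 51
sensor=L: battery=23 vs 0: differ → 23
sensor=N: battery=28 vs 0: differ → 28
sensor=P: battery=11 vs 0: differ → 11
sensor=Q: battery=87 vs 0: differ → 87
sensor=S: battery=0 vs 0: equal → NULL
sensor=T: battery=65 vs 0: differ → 65
sensor=U: battery=0 vs 0: equal → NULL
sensor=Y: battery=36 vs 0: differ → 36

51, 23, 28, 11, 87, NULL, 65, NULL, 36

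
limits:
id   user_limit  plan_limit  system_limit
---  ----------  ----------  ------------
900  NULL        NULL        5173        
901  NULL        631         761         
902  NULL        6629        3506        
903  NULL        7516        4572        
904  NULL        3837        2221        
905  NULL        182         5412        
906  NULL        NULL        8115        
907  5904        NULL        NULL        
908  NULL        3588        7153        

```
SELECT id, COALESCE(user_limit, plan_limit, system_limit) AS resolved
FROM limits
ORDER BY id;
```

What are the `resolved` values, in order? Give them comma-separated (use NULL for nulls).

5173, 631, 6629, 7516, 3837, 182, 8115, 5904, 3588

id=900: user_limit=NULL, plan_limit=NULL, system_limit=5173 → 5173
id=901: user_limit=NULL, plan_limit=631 → 631
id=902: user_limit=NULL, plan_limit=6629 → 6629
id=903: user_limit=NULL, plan_limit=7516 → 7516
id=904: user_limit=NULL, plan_limit=3837 → 3837
id=905: user_limit=NULL, plan_limit=182 → 182
id=906: user_limit=NULL, plan_limit=NULL, system_limit=8115 → 8115
id=907: user_limit=5904 → 5904
id=908: user_limit=NULL, plan_limit=3588 → 3588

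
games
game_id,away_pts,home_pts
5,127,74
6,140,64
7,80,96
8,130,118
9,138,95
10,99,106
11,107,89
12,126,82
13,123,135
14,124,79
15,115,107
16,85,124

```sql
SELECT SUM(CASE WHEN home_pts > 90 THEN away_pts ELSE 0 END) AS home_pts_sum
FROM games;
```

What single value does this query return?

game_id=5: ✗
game_id=6: ✗
game_id=7: ✓ → 80
game_id=8: ✓ → 130
game_id=9: ✓ → 138
game_id=10: ✓ → 99
game_id=11: ✗
game_id=12: ✗
game_id=13: ✓ → 123
game_id=14: ✗
game_id=15: ✓ → 115
game_id=16: ✓ → 85
home_pts_sum = 80 + 130 + 138 + 99 + 123 + 115 + 85 = 770

770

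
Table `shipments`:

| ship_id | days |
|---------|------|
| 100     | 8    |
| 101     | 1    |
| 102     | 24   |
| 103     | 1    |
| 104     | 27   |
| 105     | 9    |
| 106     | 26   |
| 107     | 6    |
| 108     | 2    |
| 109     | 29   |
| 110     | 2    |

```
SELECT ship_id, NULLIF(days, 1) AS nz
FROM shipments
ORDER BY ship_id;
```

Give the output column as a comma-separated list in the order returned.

ship_id=100: days=8 vs 1: differ → 8
ship_id=101: days=1 vs 1: equal → NULL
ship_id=102: days=24 vs 1: differ → 24
ship_id=103: days=1 vs 1: equal → NULL
ship_id=104: days=27 vs 1: differ → 27
ship_id=105: days=9 vs 1: differ → 9
ship_id=106: days=26 vs 1: differ → 26
ship_id=107: days=6 vs 1: differ → 6
ship_id=108: days=2 vs 1: differ → 2
ship_id=109: days=29 vs 1: differ → 29
ship_id=110: days=2 vs 1: differ → 2

8, NULL, 24, NULL, 27, 9, 26, 6, 2, 29, 2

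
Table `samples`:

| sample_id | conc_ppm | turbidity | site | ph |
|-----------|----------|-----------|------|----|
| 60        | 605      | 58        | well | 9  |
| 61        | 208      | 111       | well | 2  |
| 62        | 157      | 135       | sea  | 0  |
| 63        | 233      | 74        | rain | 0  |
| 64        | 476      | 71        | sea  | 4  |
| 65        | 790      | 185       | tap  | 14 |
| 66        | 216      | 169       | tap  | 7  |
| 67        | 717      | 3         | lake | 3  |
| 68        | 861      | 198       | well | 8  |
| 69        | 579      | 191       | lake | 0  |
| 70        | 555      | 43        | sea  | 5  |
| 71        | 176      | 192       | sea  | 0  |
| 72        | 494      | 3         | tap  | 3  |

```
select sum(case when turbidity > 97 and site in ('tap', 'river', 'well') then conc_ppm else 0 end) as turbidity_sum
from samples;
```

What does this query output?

2075

sample_id=60: ✗
sample_id=61: ✓ → 208
sample_id=62: ✗
sample_id=63: ✗
sample_id=64: ✗
sample_id=65: ✓ → 790
sample_id=66: ✓ → 216
sample_id=67: ✗
sample_id=68: ✓ → 861
sample_id=69: ✗
sample_id=70: ✗
sample_id=71: ✗
sample_id=72: ✗
turbidity_sum = 208 + 790 + 216 + 861 = 2075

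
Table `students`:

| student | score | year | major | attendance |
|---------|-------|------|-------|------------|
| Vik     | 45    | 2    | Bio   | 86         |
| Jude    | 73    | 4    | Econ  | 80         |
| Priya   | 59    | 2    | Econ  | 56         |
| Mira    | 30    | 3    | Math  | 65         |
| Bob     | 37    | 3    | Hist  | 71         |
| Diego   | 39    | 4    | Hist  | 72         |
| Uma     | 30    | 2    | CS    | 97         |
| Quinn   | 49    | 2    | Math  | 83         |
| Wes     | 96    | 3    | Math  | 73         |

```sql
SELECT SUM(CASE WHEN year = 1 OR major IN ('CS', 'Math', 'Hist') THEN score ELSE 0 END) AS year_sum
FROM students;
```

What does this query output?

281

student=Vik: ✗
student=Jude: ✗
student=Priya: ✗
student=Mira: ✓ → 30
student=Bob: ✓ → 37
student=Diego: ✓ → 39
student=Uma: ✓ → 30
student=Quinn: ✓ → 49
student=Wes: ✓ → 96
year_sum = 30 + 37 + 39 + 30 + 49 + 96 = 281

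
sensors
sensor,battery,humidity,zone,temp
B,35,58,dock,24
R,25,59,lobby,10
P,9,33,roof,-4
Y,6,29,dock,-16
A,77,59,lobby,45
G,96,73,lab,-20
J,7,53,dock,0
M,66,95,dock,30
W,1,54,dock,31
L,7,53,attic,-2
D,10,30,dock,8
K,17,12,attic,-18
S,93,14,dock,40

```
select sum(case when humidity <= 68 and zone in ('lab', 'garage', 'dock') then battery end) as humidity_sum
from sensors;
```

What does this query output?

sensor=B: ✓ → 35
sensor=R: ✗
sensor=P: ✗
sensor=Y: ✓ → 6
sensor=A: ✗
sensor=G: ✗
sensor=J: ✓ → 7
sensor=M: ✗
sensor=W: ✓ → 1
sensor=L: ✗
sensor=D: ✓ → 10
sensor=K: ✗
sensor=S: ✓ → 93
humidity_sum = 35 + 6 + 7 + 1 + 10 + 93 = 152

152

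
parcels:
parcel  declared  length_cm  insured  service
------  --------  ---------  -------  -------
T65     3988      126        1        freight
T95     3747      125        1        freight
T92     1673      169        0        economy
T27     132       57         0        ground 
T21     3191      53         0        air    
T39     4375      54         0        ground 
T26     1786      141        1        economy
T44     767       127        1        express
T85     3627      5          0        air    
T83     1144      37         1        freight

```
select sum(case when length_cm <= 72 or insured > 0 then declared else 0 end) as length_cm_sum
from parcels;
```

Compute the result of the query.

parcel=T65: ✓ → 3988
parcel=T95: ✓ → 3747
parcel=T92: ✗
parcel=T27: ✓ → 132
parcel=T21: ✓ → 3191
parcel=T39: ✓ → 4375
parcel=T26: ✓ → 1786
parcel=T44: ✓ → 767
parcel=T85: ✓ → 3627
parcel=T83: ✓ → 1144
length_cm_sum = 3988 + 3747 + 132 + 3191 + 4375 + 1786 + 767 + 3627 + 1144 = 22757

22757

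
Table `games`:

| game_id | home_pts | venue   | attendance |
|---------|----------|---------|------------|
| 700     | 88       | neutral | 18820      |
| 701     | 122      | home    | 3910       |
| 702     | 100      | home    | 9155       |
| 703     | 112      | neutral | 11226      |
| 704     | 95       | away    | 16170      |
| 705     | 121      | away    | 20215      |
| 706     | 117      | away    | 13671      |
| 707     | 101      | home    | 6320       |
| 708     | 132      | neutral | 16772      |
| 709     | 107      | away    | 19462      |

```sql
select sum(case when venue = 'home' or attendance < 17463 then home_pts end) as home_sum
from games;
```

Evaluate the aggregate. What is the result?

779

game_id=700: ✗
game_id=701: ✓ → 122
game_id=702: ✓ → 100
game_id=703: ✓ → 112
game_id=704: ✓ → 95
game_id=705: ✗
game_id=706: ✓ → 117
game_id=707: ✓ → 101
game_id=708: ✓ → 132
game_id=709: ✗
home_sum = 122 + 100 + 112 + 95 + 117 + 101 + 132 = 779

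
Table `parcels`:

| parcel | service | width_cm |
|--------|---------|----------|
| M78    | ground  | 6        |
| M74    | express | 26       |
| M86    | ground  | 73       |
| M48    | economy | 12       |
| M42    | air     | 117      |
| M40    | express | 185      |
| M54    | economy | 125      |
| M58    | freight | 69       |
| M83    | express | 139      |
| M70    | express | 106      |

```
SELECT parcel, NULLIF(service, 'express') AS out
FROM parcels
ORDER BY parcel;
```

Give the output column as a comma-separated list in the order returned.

NULL, air, economy, economy, freight, NULL, NULL, ground, NULL, ground

parcel=M40: service=express vs express: equal → NULL
parcel=M42: service=air vs express: differ → air
parcel=M48: service=economy vs express: differ → economy
parcel=M54: service=economy vs express: differ → economy
parcel=M58: service=freight vs express: differ → freight
parcel=M70: service=express vs express: equal → NULL
parcel=M74: service=express vs express: equal → NULL
parcel=M78: service=ground vs express: differ → ground
parcel=M83: service=express vs express: equal → NULL
parcel=M86: service=ground vs express: differ → ground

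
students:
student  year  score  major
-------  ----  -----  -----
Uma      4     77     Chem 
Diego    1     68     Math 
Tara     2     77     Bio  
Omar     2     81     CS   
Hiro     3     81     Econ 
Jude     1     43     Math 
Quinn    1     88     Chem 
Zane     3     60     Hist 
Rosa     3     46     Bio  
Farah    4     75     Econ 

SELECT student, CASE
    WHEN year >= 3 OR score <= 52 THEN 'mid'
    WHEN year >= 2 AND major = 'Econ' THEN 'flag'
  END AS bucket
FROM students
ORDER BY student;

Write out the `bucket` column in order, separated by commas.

student=Diego: (no match → NULL) → NULL
student=Farah: year >= 3 OR score <= 52 → mid
student=Hiro: year >= 3 OR score <= 52 → mid
student=Jude: year >= 3 OR score <= 52 → mid
student=Omar: (no match → NULL) → NULL
student=Quinn: (no match → NULL) → NULL
student=Rosa: year >= 3 OR score <= 52 → mid
student=Tara: (no match → NULL) → NULL
student=Uma: year >= 3 OR score <= 52 → mid
student=Zane: year >= 3 OR score <= 52 → mid

NULL, mid, mid, mid, NULL, NULL, mid, NULL, mid, mid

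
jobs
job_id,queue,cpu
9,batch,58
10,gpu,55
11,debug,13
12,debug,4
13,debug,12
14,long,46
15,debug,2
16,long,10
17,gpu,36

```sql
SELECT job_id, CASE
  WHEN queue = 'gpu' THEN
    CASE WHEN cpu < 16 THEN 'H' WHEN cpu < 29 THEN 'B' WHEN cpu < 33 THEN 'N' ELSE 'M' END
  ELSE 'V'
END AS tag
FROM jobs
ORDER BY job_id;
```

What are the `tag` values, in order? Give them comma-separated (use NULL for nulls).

V, M, V, V, V, V, V, V, M

job_id=9: queue='batch' → outer ELSE → V
job_id=10: queue='gpu' → inner[ELSE] → M
job_id=11: queue='debug' → outer ELSE → V
job_id=12: queue='debug' → outer ELSE → V
job_id=13: queue='debug' → outer ELSE → V
job_id=14: queue='long' → outer ELSE → V
job_id=15: queue='debug' → outer ELSE → V
job_id=16: queue='long' → outer ELSE → V
job_id=17: queue='gpu' → inner[ELSE] → M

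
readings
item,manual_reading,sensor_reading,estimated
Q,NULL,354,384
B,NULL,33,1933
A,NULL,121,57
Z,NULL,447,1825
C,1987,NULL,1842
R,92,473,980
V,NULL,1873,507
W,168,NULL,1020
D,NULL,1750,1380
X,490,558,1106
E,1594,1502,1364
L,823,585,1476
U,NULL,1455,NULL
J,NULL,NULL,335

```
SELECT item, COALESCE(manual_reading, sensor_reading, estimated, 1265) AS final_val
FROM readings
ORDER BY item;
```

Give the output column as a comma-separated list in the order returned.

item=A: manual_reading=NULL, sensor_reading=121 → 121
item=B: manual_reading=NULL, sensor_reading=33 → 33
item=C: manual_reading=1987 → 1987
item=D: manual_reading=NULL, sensor_reading=1750 → 1750
item=E: manual_reading=1594 → 1594
item=J: manual_reading=NULL, sensor_reading=NULL, estimated=335 → 335
item=L: manual_reading=823 → 823
item=Q: manual_reading=NULL, sensor_reading=354 → 354
item=R: manual_reading=92 → 92
item=U: manual_reading=NULL, sensor_reading=1455 → 1455
item=V: manual_reading=NULL, sensor_reading=1873 → 1873
item=W: manual_reading=168 → 168
item=X: manual_reading=490 → 490
item=Z: manual_reading=NULL, sensor_reading=447 → 447

121, 33, 1987, 1750, 1594, 335, 823, 354, 92, 1455, 1873, 168, 490, 447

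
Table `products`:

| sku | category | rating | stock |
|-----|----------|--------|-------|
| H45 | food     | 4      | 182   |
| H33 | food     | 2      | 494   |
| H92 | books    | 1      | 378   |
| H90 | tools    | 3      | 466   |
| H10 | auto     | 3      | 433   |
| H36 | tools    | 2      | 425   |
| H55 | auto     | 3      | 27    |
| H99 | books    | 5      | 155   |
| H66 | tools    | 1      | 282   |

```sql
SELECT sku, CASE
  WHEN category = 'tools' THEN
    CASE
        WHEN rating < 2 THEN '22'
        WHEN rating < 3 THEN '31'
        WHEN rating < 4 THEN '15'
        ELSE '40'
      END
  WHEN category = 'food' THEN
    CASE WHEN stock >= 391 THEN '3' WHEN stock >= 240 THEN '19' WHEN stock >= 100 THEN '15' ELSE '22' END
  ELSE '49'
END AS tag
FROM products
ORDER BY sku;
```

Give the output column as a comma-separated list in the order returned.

sku=H10: category='auto' → outer ELSE → 49
sku=H33: category='food' → inner[stock >= 391] → 3
sku=H36: category='tools' → inner[rating < 3] → 31
sku=H45: category='food' → inner[stock >= 100] → 15
sku=H55: category='auto' → outer ELSE → 49
sku=H66: category='tools' → inner[rating < 2] → 22
sku=H90: category='tools' → inner[rating < 4] → 15
sku=H92: category='books' → outer ELSE → 49
sku=H99: category='books' → outer ELSE → 49

49, 3, 31, 15, 49, 22, 15, 49, 49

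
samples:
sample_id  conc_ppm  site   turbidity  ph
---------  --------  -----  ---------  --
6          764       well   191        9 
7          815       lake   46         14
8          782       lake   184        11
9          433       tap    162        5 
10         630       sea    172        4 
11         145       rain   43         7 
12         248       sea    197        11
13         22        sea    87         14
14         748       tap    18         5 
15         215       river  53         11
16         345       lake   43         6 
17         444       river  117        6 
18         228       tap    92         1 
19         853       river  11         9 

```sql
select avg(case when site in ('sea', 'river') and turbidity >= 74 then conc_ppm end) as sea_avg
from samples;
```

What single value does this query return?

sample_id=6: ✗
sample_id=7: ✗
sample_id=8: ✗
sample_id=9: ✗
sample_id=10: ✓ → 630
sample_id=11: ✗
sample_id=12: ✓ → 248
sample_id=13: ✓ → 22
sample_id=14: ✗
sample_id=15: ✗
sample_id=16: ✗
sample_id=17: ✓ → 444
sample_id=18: ✗
sample_id=19: ✗
sea_avg = (630 + 248 + 22 + 444) / 4 = 336

336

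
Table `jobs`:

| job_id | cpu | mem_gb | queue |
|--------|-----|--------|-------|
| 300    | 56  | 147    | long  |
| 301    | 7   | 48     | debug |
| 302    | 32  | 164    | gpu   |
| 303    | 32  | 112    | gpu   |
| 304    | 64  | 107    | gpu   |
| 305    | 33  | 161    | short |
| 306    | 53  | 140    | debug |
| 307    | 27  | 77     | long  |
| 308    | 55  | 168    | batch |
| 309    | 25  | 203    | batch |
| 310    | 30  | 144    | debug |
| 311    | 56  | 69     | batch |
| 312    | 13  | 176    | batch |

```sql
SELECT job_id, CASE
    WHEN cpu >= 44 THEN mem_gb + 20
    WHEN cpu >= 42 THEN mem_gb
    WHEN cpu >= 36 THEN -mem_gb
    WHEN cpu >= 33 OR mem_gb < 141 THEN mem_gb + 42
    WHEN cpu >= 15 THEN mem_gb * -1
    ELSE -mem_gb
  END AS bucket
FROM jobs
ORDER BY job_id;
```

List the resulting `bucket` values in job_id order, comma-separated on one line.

167, 90, -164, 154, 127, 203, 160, 119, 188, -203, -144, 89, -176

job_id=300: cpu >= 44 → 167
job_id=301: cpu >= 33 OR mem_gb < 141 → 90
job_id=302: cpu >= 15 → -164
job_id=303: cpu >= 33 OR mem_gb < 141 → 154
job_id=304: cpu >= 44 → 127
job_id=305: cpu >= 33 OR mem_gb < 141 → 203
job_id=306: cpu >= 44 → 160
job_id=307: cpu >= 33 OR mem_gb < 141 → 119
job_id=308: cpu >= 44 → 188
job_id=309: cpu >= 15 → -203
job_id=310: cpu >= 15 → -144
job_id=311: cpu >= 44 → 89
job_id=312: ELSE → -176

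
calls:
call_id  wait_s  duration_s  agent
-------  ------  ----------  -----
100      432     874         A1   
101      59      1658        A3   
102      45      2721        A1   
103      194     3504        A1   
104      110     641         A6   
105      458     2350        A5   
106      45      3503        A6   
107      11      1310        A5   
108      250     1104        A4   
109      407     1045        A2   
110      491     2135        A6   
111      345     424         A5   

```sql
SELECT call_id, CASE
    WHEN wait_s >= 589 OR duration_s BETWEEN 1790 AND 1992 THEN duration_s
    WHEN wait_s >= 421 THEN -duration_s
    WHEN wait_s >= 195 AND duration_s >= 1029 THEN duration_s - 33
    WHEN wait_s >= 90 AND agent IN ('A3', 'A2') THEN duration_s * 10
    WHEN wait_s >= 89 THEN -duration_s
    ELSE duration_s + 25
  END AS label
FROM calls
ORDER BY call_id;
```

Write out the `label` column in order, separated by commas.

-874, 1683, 2746, -3504, -641, -2350, 3528, 1335, 1071, 1012, -2135, -424

call_id=100: wait_s >= 421 → -874
call_id=101: ELSE → 1683
call_id=102: ELSE → 2746
call_id=103: wait_s >= 89 → -3504
call_id=104: wait_s >= 89 → -641
call_id=105: wait_s >= 421 → -2350
call_id=106: ELSE → 3528
call_id=107: ELSE → 1335
call_id=108: wait_s >= 195 AND duration_s >= 1029 → 1071
call_id=109: wait_s >= 195 AND duration_s >= 1029 → 1012
call_id=110: wait_s >= 421 → -2135
call_id=111: wait_s >= 89 → -424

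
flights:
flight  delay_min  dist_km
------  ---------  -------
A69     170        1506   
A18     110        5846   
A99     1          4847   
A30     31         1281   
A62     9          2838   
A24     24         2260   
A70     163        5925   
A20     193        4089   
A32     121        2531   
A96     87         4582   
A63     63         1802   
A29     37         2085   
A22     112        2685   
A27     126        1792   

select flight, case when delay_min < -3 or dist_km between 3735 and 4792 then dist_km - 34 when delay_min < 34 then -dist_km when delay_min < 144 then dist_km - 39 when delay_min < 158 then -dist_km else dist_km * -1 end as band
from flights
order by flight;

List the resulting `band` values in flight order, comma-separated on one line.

5807, 4055, 2646, -2260, 1753, 2046, -1281, 2492, -2838, 1763, -1506, -5925, 4548, -4847

flight=A18: delay_min < 144 → 5807
flight=A20: delay_min < -3 or dist_km between 3735 and 4792 → 4055
flight=A22: delay_min < 144 → 2646
flight=A24: delay_min < 34 → -2260
flight=A27: delay_min < 144 → 1753
flight=A29: delay_min < 144 → 2046
flight=A30: delay_min < 34 → -1281
flight=A32: delay_min < 144 → 2492
flight=A62: delay_min < 34 → -2838
flight=A63: delay_min < 144 → 1763
flight=A69: ELSE → -1506
flight=A70: ELSE → -5925
flight=A96: delay_min < -3 or dist_km between 3735 and 4792 → 4548
flight=A99: delay_min < 34 → -4847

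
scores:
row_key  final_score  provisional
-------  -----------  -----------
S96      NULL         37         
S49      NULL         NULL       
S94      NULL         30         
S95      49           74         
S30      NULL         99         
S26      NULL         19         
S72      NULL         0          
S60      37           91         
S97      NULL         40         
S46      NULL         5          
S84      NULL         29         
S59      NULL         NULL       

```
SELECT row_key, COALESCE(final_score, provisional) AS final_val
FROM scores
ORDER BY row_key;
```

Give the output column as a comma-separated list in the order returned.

19, 99, 5, NULL, NULL, 37, 0, 29, 30, 49, 37, 40

row_key=S26: final_score=NULL, provisional=19 → 19
row_key=S30: final_score=NULL, provisional=99 → 99
row_key=S46: final_score=NULL, provisional=5 → 5
row_key=S49: final_score=NULL, provisional=NULL (all NULL) → NULL
row_key=S59: final_score=NULL, provisional=NULL (all NULL) → NULL
row_key=S60: final_score=37 → 37
row_key=S72: final_score=NULL, provisional=0 → 0
row_key=S84: final_score=NULL, provisional=29 → 29
row_key=S94: final_score=NULL, provisional=30 → 30
row_key=S95: final_score=49 → 49
row_key=S96: final_score=NULL, provisional=37 → 37
row_key=S97: final_score=NULL, provisional=40 → 40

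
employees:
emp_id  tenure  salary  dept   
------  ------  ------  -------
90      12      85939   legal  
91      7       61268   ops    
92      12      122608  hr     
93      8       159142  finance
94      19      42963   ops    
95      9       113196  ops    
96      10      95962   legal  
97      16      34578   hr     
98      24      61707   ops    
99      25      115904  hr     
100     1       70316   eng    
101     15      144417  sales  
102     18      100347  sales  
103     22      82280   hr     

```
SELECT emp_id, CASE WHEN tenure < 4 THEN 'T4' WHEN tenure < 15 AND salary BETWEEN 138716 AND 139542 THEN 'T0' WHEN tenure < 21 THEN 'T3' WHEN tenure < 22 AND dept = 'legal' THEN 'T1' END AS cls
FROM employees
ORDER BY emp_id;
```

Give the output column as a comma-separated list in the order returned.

T3, T3, T3, T3, T3, T3, T3, T3, NULL, NULL, T4, T3, T3, NULL

emp_id=90: tenure < 21 → T3
emp_id=91: tenure < 21 → T3
emp_id=92: tenure < 21 → T3
emp_id=93: tenure < 21 → T3
emp_id=94: tenure < 21 → T3
emp_id=95: tenure < 21 → T3
emp_id=96: tenure < 21 → T3
emp_id=97: tenure < 21 → T3
emp_id=98: (no match → NULL) → NULL
emp_id=99: (no match → NULL) → NULL
emp_id=100: tenure < 4 → T4
emp_id=101: tenure < 21 → T3
emp_id=102: tenure < 21 → T3
emp_id=103: (no match → NULL) → NULL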